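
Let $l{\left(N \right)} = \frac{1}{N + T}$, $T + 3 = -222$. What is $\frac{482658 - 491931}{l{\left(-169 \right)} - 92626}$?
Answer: $\frac{332142}{3317695} \approx 0.10011$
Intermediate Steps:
$T = -225$ ($T = -3 - 222 = -225$)
$l{\left(N \right)} = \frac{1}{-225 + N}$ ($l{\left(N \right)} = \frac{1}{N - 225} = \frac{1}{-225 + N}$)
$\frac{482658 - 491931}{l{\left(-169 \right)} - 92626} = \frac{482658 - 491931}{\frac{1}{-225 - 169} - 92626} = - \frac{9273}{\frac{1}{-394} - 92626} = - \frac{9273}{- \frac{1}{394} - 92626} = - \frac{9273}{- \frac{36494645}{394}} = \left(-9273\right) \left(- \frac{394}{36494645}\right) = \frac{332142}{3317695}$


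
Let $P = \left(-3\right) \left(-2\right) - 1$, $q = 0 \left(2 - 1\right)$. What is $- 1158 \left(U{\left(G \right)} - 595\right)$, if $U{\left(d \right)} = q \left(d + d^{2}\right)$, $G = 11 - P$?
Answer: $689010$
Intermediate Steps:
$q = 0$ ($q = 0 \cdot 1 = 0$)
$P = 5$ ($P = 6 - 1 = 5$)
$G = 6$ ($G = 11 - 5 = 6$)
$U{\left(d \right)} = 0$ ($U{\left(d \right)} = 0 \left(d + d^{2}\right) = 0$)
$- 1158 \left(U{\left(G \right)} - 595\right) = - 1158 \left(0 - 595\right) = \left(-1158\right) \left(-595\right) = 689010$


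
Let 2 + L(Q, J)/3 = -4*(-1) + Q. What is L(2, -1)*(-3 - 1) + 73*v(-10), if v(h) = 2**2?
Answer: 244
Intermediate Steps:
v(h) = 4
L(Q, J) = 6 + 3*Q (L(Q, J) = -6 + 3*(-4*(-1) + Q) = -6 + 3*(4 + Q) = -6 + (12 + 3*Q) = 6 + 3*Q)
L(2, -1)*(-3 - 1) + 73*v(-10) = (6 + 3*2)*(-3 - 1) + 73*4 = (6 + 6)*(-4) + 292 = 12*(-4) + 292 = -48 + 292 = 244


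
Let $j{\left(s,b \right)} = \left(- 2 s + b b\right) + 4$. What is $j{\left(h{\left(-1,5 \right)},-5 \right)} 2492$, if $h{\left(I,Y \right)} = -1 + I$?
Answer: $82236$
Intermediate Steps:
$j{\left(s,b \right)} = 4 + b^{2} - 2 s$ ($j{\left(s,b \right)} = \left(- 2 s + b^{2}\right) + 4 = \left(b^{2} - 2 s\right) + 4 = 4 + b^{2} - 2 s$)
$j{\left(h{\left(-1,5 \right)},-5 \right)} 2492 = \left(4 + \left(-5\right)^{2} - 2 \left(-1 - 1\right)\right) 2492 = \left(4 + 25 - -4\right) 2492 = \left(4 + 25 + 4\right) 2492 = 33 \cdot 2492 = 82236$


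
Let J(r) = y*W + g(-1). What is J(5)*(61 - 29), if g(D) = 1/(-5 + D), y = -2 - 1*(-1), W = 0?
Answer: -16/3 ≈ -5.3333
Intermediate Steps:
y = -1 (y = -2 + 1 = -1)
J(r) = -⅙ (J(r) = -1*0 + 1/(-5 - 1) = 0 + 1/(-6) = 0 - ⅙ = -⅙)
J(5)*(61 - 29) = -(61 - 29)/6 = -⅙*32 = -16/3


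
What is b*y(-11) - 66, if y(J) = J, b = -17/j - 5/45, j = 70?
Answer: -39127/630 ≈ -62.106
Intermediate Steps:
b = -223/630 (b = -17/70 - 5/45 = -17*1/70 - 5*1/45 = -17/70 - ⅑ = -223/630 ≈ -0.35397)
b*y(-11) - 66 = -223/630*(-11) - 66 = 2453/630 - 66 = -39127/630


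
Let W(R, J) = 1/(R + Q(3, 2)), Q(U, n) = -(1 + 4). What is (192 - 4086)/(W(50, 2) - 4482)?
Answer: 175230/201689 ≈ 0.86881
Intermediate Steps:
Q(U, n) = -5 (Q(U, n) = -1*5 = -5)
W(R, J) = 1/(-5 + R) (W(R, J) = 1/(R - 5) = 1/(-5 + R))
(192 - 4086)/(W(50, 2) - 4482) = (192 - 4086)/(1/(-5 + 50) - 4482) = -3894/(1/45 - 4482) = -3894/(-201689/45) = -3894*(-45/201689) = 175230/201689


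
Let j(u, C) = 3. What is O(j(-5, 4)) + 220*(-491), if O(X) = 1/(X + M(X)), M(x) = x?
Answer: -648119/6 ≈ -1.0802e+5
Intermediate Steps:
O(X) = 1/(2*X) (O(X) = 1/(X + X) = 1/(2*X))
O(j(-5, 4)) + 220*(-491) = (½)/3 + 220*(-491) = (½)*(⅓) - 108020 = ⅙ - 108020 = -648119/6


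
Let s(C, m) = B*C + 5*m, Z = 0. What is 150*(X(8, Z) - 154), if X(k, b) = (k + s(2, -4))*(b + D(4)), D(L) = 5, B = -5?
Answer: -39600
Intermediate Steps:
s(C, m) = -5*C + 5*m
X(k, b) = (-30 + k)*(5 + b) (X(k, b) = (k + (-5*2 + 5*(-4)))*(b + 5) = (k + (-10 - 20))*(5 + b) = (k - 30)*(5 + b) = (-30 + k)*(5 + b))
150*(X(8, Z) - 154) = 150*((-150 - 30*0 + 5*8 + 0*8) - 154) = 150*((-150 + 0 + 40 + 0) - 154) = 150*(-110 - 154) = 150*(-264) = -39600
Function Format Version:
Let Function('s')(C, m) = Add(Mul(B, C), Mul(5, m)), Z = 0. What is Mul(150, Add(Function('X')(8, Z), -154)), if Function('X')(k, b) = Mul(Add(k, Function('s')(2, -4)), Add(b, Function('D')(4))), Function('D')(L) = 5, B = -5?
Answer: -39600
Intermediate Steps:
Function('s')(C, m) = Add(Mul(-5, C), Mul(5, m))
Function('X')(k, b) = Mul(Add(-30, k), Add(5, b)) (Function('X')(k, b) = Mul(Add(k, Add(Mul(-5, 2), Mul(5, -4))), Add(b, 5)) = Mul(Add(k, Add(-10, -20)), Add(5, b)) = Mul(Add(k, -30), Add(5, b)) = Mul(Add(-30, k), Add(5, b)))
Mul(150, Add(Function('X')(8, Z), -154)) = Mul(150, Add(Add(-150, Mul(-30, 0), Mul(5, 8), Mul(0, 8)), -154)) = Mul(150, Add(Add(-150, 0, 40, 0), -154)) = Mul(150, Add(-110, -154)) = Mul(150, -264) = -39600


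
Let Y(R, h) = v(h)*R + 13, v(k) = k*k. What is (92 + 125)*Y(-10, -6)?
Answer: -75299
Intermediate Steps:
v(k) = k²
Y(R, h) = 13 + R*h² (Y(R, h) = h²*R + 13 = R*h² + 13 = 13 + R*h²)
(92 + 125)*Y(-10, -6) = (92 + 125)*(13 - 10*(-6)²) = 217*(13 - 10*36) = 217*(13 - 360) = 217*(-347) = -75299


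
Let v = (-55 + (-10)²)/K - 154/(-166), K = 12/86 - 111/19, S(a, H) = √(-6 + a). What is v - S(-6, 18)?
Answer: -897584/128899 - 2*I*√3 ≈ -6.9635 - 3.4641*I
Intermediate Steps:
K = -4659/817 (K = 12*(1/86) - 111*1/19 = 6/43 - 111/19 = -4659/817 ≈ -5.7026)
v = -897584/128899 (v = (-55 + (-10)²)/(-4659/817) - 154/(-166) = (-55 + 100)*(-817/4659) - 154*(-1/166) = 45*(-817/4659) + 77/83 = -12255/1553 + 77/83 = -897584/128899 ≈ -6.9635)
v - S(-6, 18) = -897584/128899 - √(-6 - 6) = -897584/128899 - √(-12) = -897584/128899 - 2*I*√3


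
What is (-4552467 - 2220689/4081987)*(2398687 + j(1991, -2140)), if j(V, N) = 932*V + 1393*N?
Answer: -3380212565863216346/583141 ≈ -5.7966e+12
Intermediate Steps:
(-4552467 - 2220689/4081987)*(2398687 + j(1991, -2140)) = (-4552467 - 2220689/4081987)*(2398687 + (932*1991 + 1393*(-2140))) = (-4552467 - 2220689*1/4081987)*(2398687 + (1855612 - 2981020)) = (-4552467 - 2220689/4081987)*(2398687 - 1125408) = -18583113332618/4081987*1273279 = -3380212565863216346/583141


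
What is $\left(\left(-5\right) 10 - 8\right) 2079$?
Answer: $-120582$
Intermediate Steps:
$\left(\left(-5\right) 10 - 8\right) 2079 = \left(-50 - 8\right) 2079 = \left(-58\right) 2079 = -120582$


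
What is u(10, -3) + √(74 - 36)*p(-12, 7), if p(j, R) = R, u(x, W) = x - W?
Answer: 13 + 7*√38 ≈ 56.151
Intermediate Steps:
u(10, -3) + √(74 - 36)*p(-12, 7) = (10 - 1*(-3)) + √(74 - 36)*7 = (10 + 3) + √38*7 = 13 + 7*√38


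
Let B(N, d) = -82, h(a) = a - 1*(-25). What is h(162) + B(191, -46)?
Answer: 105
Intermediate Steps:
h(a) = 25 + a (h(a) = a + 25 = 25 + a)
h(162) + B(191, -46) = (25 + 162) - 82 = 187 - 82 = 105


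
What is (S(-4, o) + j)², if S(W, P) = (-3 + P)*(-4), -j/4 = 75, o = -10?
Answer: 61504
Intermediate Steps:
j = -300 (j = -4*75 = -300)
S(W, P) = 12 - 4*P
(S(-4, o) + j)² = ((12 - 4*(-10)) - 300)² = ((12 + 40) - 300)² = (52 - 300)² = (-248)² = 61504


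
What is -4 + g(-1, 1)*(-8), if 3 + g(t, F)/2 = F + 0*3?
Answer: 28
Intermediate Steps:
g(t, F) = -6 + 2*F (g(t, F) = -6 + 2*(F + 0*3) = -6 + 2*(F + 0) = -6 + 2*F)
-4 + g(-1, 1)*(-8) = -4 + (-6 + 2*1)*(-8) = -4 + (-6 + 2)*(-8) = -4 - 4*(-8) = -4 + 32 = 28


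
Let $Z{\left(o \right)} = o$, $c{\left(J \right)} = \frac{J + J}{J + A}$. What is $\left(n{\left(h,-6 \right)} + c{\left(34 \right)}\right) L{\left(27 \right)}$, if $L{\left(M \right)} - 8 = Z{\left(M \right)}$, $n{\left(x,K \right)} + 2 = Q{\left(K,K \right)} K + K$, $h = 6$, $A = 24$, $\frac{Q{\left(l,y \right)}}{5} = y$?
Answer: $\frac{175770}{29} \approx 6061.0$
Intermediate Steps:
$Q{\left(l,y \right)} = 5 y$
$c{\left(J \right)} = \frac{2 J}{24 + J}$ ($c{\left(J \right)} = \frac{J + J}{J + 24} = \frac{2 J}{24 + J}$)
$n{\left(x,K \right)} = -2 + K + 5 K^{2}$ ($n{\left(x,K \right)} = -2 + \left(5 K K + K\right) = -2 + \left(5 K^{2} + K\right) = -2 + \left(K + 5 K^{2}\right) = -2 + K + 5 K^{2}$)
$L{\left(M \right)} = 8 + M$
$\left(n{\left(h,-6 \right)} + c{\left(34 \right)}\right) L{\left(27 \right)} = \left(\left(-2 - 6 + 5 \left(-6\right)^{2}\right) + 2 \cdot 34 \frac{1}{24 + 34}\right) \left(8 + 27\right) = \left(\left(-2 - 6 + 5 \cdot 36\right) + 2 \cdot 34 \cdot \frac{1}{58}\right) 35 = \left(\left(-2 - 6 + 180\right) + 2 \cdot 34 \cdot \frac{1}{58}\right) 35 = \left(172 + \frac{34}{29}\right) 35 = \frac{5022}{29} \cdot 35 = \frac{175770}{29}$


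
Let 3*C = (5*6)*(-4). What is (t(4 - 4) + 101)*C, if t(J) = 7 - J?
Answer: -4320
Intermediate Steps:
C = -40 (C = ((5*6)*(-4))/3 = (30*(-4))/3 = (⅓)*(-120) = -40)
(t(4 - 4) + 101)*C = ((7 - (4 - 4)) + 101)*(-40) = ((7 - 1*0) + 101)*(-40) = ((7 + 0) + 101)*(-40) = (7 + 101)*(-40) = 108*(-40) = -4320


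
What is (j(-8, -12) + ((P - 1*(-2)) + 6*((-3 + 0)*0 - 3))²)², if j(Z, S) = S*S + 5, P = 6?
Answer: 62001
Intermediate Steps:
j(Z, S) = 5 + S² (j(Z, S) = S² + 5 = 5 + S²)
(j(-8, -12) + ((P - 1*(-2)) + 6*((-3 + 0)*0 - 3))²)² = ((5 + (-12)²) + ((6 - 1*(-2)) + 6*((-3 + 0)*0 - 3))²)² = ((5 + 144) + ((6 + 2) + 6*(-3*0 - 3))²)² = (149 + (8 + 6*(0 - 3))²)² = (149 + (8 + 6*(-3))²)² = (149 + (8 - 18)²)² = (149 + (-10)²)² = (149 + 100)² = 249² = 62001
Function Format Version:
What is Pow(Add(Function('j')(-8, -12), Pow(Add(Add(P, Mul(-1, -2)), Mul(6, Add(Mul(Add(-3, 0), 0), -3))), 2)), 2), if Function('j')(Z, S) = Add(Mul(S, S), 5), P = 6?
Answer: 62001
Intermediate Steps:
Function('j')(Z, S) = Add(5, Pow(S, 2)) (Function('j')(Z, S) = Add(Pow(S, 2), 5) = Add(5, Pow(S, 2)))
Pow(Add(Function('j')(-8, -12), Pow(Add(Add(P, Mul(-1, -2)), Mul(6, Add(Mul(Add(-3, 0), 0), -3))), 2)), 2) = Pow(Add(Add(5, Pow(-12, 2)), Pow(Add(Add(6, Mul(-1, -2)), Mul(6, Add(Mul(Add(-3, 0), 0), -3))), 2)), 2) = Pow(Add(Add(5, 144), Pow(Add(Add(6, 2), Mul(6, Add(Mul(-3, 0), -3))), 2)), 2) = Pow(Add(149, Pow(Add(8, Mul(6, Add(0, -3))), 2)), 2) = Pow(Add(149, Pow(Add(8, Mul(6, -3)), 2)), 2) = Pow(Add(149, Pow(Add(8, -18), 2)), 2) = Pow(Add(149, Pow(-10, 2)), 2) = Pow(Add(149, 100), 2) = Pow(249, 2) = 62001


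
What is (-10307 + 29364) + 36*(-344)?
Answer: 6673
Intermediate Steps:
(-10307 + 29364) + 36*(-344) = 19057 - 12384 = 6673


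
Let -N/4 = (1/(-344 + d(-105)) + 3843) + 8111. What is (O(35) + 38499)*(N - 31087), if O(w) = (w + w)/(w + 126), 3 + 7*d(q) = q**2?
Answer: -13083464466715/4307 ≈ -3.0377e+9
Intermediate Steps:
d(q) = -3/7 + q**2/7
O(w) = 2*w/(126 + w) (O(w) = (2*w)/(126 + w) = 2*w/(126 + w))
N = -205943526/4307 (N = -4*((1/(-344 + (-3/7 + (1/7)*(-105)**2)) + 3843) + 8111) = -4*((1/(-344 + (-3/7 + (1/7)*11025)) + 3843) + 8111) = -4*((1/(-344 + (-3/7 + 1575)) + 3843) + 8111) = -4*((1/(-344 + 11022/7) + 3843) + 8111) = -4*((1/(8614/7) + 3843) + 8111) = -4*((7/8614 + 3843) + 8111) = -4*(33103609/8614 + 8111) = -4*102971763/8614 = -205943526/4307 ≈ -47816.)
(O(35) + 38499)*(N - 31087) = (2*35/(126 + 35) + 38499)*(-205943526/4307 - 31087) = (2*35/161 + 38499)*(-339835235/4307) = (2*35*(1/161) + 38499)*(-339835235/4307) = (10/23 + 38499)*(-339835235/4307) = (885487/23)*(-339835235/4307) = -13083464466715/4307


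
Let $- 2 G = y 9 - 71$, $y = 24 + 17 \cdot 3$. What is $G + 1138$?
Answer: $836$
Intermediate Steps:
$y = 75$ ($y = 24 + 51 = 75$)
$G = -302$ ($G = - \frac{75 \cdot 9 - 71}{2} = - \frac{675 - 71}{2} = \left(- \frac{1}{2}\right) 604 = -302$)
$G + 1138 = -302 + 1138 = 836$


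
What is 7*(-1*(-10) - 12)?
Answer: -14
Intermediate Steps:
7*(-1*(-10) - 12) = 7*(10 - 12) = 7*(-2) = -14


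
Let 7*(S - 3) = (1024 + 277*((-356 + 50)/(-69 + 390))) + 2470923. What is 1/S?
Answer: 749/264472322 ≈ 2.8321e-6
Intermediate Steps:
S = 264472322/749 (S = 3 + ((1024 + 277*((-356 + 50)/(-69 + 390))) + 2470923)/7 = 3 + ((1024 + 277*(-306/321)) + 2470923)/7 = 3 + ((1024 + 277*(-306*1/321)) + 2470923)/7 = 3 + ((1024 + 277*(-102/107)) + 2470923)/7 = 3 + ((1024 - 28254/107) + 2470923)/7 = 3 + (81314/107 + 2470923)/7 = 3 + (⅐)*(264470075/107) = 3 + 264470075/749 = 264472322/749 ≈ 3.5310e+5)
1/S = 1/(264472322/749) = 749/264472322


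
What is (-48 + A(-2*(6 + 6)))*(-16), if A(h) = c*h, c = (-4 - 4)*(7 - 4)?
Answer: -8448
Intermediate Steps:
c = -24 (c = -8*3 = -24)
A(h) = -24*h
(-48 + A(-2*(6 + 6)))*(-16) = (-48 - (-48)*(6 + 6))*(-16) = (-48 - (-48)*12)*(-16) = (-48 - 24*(-24))*(-16) = (-48 + 576)*(-16) = 528*(-16) = -8448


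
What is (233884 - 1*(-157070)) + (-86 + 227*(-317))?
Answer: 318909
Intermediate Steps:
(233884 - 1*(-157070)) + (-86 + 227*(-317)) = (233884 + 157070) + (-86 - 71959) = 390954 - 72045 = 318909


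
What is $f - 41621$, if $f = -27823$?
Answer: $-69444$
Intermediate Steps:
$f - 41621 = -27823 - 41621 = -69444$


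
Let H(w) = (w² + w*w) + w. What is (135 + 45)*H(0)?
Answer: 0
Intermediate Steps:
H(w) = w + 2*w² (H(w) = (w² + w²) + w = 2*w² + w = w + 2*w²)
(135 + 45)*H(0) = (135 + 45)*(0*(1 + 2*0)) = 180*(0*(1 + 0)) = 180*(0*1) = 180*0 = 0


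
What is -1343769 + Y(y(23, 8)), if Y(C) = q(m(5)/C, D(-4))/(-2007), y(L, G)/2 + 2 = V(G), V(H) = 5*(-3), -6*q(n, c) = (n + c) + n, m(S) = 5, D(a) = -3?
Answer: -137544163561/102357 ≈ -1.3438e+6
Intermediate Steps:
q(n, c) = -n/3 - c/6 (q(n, c) = -((n + c) + n)/6 = -((c + n) + n)/6 = -(c + 2*n)/6 = -n/3 - c/6)
V(H) = -15
y(L, G) = -34 (y(L, G) = -4 + 2*(-15) = -4 - 30 = -34)
Y(C) = -1/4014 + 5/(6021*C) (Y(C) = (-5/(3*C) - ⅙*(-3))/(-2007) = (-5/(3*C) + ½)*(-1/2007) = (½ - 5/(3*C))*(-1/2007) = -1/4014 + 5/(6021*C))
-1343769 + Y(y(23, 8)) = -1343769 + (1/12042)*(10 - 3*(-34))/(-34) = -1343769 + (1/12042)*(-1/34)*(10 + 102) = -1343769 + (1/12042)*(-1/34)*112 = -1343769 - 28/102357 = -137544163561/102357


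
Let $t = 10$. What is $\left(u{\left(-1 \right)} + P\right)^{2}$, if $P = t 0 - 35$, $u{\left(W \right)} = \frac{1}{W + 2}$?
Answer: $1156$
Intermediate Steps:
$u{\left(W \right)} = \frac{1}{2 + W}$
$P = -35$ ($P = 10 \cdot 0 - 35 = 0 - 35 = -35$)
$\left(u{\left(-1 \right)} + P\right)^{2} = \left(\frac{1}{2 - 1} - 35\right)^{2} = \left(1^{-1} - 35\right)^{2} = \left(1 - 35\right)^{2} = \left(-34\right)^{2} = 1156$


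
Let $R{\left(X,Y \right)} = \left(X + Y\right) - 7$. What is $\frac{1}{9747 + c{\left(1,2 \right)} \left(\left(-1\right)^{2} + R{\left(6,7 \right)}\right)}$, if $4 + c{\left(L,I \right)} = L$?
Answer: $\frac{1}{9726} \approx 0.00010282$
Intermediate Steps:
$R{\left(X,Y \right)} = -7 + X + Y$
$c{\left(L,I \right)} = -4 + L$
$\frac{1}{9747 + c{\left(1,2 \right)} \left(\left(-1\right)^{2} + R{\left(6,7 \right)}\right)} = \frac{1}{9747 + \left(-4 + 1\right) \left(\left(-1\right)^{2} + \left(-7 + 6 + 7\right)\right)} = \frac{1}{9747 - 3 \left(1 + 6\right)} = \frac{1}{9747 - 21} = \frac{1}{9726}$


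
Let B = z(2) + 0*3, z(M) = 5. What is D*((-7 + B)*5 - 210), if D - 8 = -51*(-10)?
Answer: -113960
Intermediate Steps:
D = 518 (D = 8 - 51*(-10) = 8 + 510 = 518)
B = 5 (B = 5 + 0*3 = 5 + 0 = 5)
D*((-7 + B)*5 - 210) = 518*((-7 + 5)*5 - 210) = 518*(-2*5 - 210) = 518*(-10 - 210) = 518*(-220) = -113960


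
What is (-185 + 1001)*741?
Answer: 604656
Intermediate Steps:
(-185 + 1001)*741 = 816*741 = 604656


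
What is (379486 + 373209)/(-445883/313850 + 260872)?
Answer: 236233325750/81874231317 ≈ 2.8853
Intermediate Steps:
(379486 + 373209)/(-445883/313850 + 260872) = 752695/(-445883*1/313850 + 260872) = 752695/(-445883/313850 + 260872) = 752695/(81874231317/313850) = 752695*(313850/81874231317) = 236233325750/81874231317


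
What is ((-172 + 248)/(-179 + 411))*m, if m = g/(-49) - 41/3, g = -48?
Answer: -35435/8526 ≈ -4.1561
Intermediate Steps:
m = -1865/147 (m = -48/(-49) - 41/3 = -48*(-1/49) - 41*⅓ = 48/49 - 41/3 = -1865/147 ≈ -12.687)
((-172 + 248)/(-179 + 411))*m = ((-172 + 248)/(-179 + 411))*(-1865/147) = (76/232)*(-1865/147) = (76*(1/232))*(-1865/147) = (19/58)*(-1865/147) = -35435/8526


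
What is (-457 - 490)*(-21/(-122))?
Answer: -19887/122 ≈ -163.01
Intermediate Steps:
(-457 - 490)*(-21/(-122)) = -(-19887)*(-1)/122 = -947*21/122 = -19887/122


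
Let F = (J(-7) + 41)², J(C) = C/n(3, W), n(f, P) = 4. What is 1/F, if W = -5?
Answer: 16/24649 ≈ 0.00064911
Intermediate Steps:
J(C) = C/4
F = 24649/16 (F = ((¼)*(-7) + 41)² = (-7/4 + 41)² = (157/4)² = 24649/16 ≈ 1540.6)
1/F = 1/(24649/16) = 16/24649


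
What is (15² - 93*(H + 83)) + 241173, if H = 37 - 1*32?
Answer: 233214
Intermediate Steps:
H = 5 (H = 37 - 32 = 5)
(15² - 93*(H + 83)) + 241173 = (15² - 93*(5 + 83)) + 241173 = (225 - 93*88) + 241173 = (225 - 8184) + 241173 = -7959 + 241173 = 233214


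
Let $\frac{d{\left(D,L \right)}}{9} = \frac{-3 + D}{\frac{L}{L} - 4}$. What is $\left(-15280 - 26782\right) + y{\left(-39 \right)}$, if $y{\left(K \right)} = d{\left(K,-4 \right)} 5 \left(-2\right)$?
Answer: $-43322$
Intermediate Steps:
$d{\left(D,L \right)} = 9 - 3 D$ ($d{\left(D,L \right)} = 9 \frac{-3 + D}{\frac{L}{L} - 4} = 9 \frac{-3 + D}{1 - 4} = 9 \frac{-3 + D}{-3} = 9 \left(-3 + D\right) \left(- \frac{1}{3}\right) = 9 \left(1 - \frac{D}{3}\right) = 9 - 3 D$)
$y{\left(K \right)} = -90 + 30 K$ ($y{\left(K \right)} = \left(9 - 3 K\right) 5 \left(-2\right) = \left(45 - 15 K\right) \left(-2\right) = -90 + 30 K$)
$\left(-15280 - 26782\right) + y{\left(-39 \right)} = \left(-15280 - 26782\right) + \left(-90 + 30 \left(-39\right)\right) = -42062 - 1260 = -43322$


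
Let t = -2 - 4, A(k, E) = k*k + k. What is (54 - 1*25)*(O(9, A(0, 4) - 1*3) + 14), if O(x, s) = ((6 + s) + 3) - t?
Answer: 754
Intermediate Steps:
A(k, E) = k + k² (A(k, E) = k² + k = k + k²)
t = -6
O(x, s) = 15 + s (O(x, s) = ((6 + s) + 3) - 1*(-6) = (9 + s) + 6 = 15 + s)
(54 - 1*25)*(O(9, A(0, 4) - 1*3) + 14) = (54 - 1*25)*((15 + (0*(1 + 0) - 1*3)) + 14) = (54 - 25)*((15 + (0*1 - 3)) + 14) = 29*((15 + (0 - 3)) + 14) = 29*((15 - 3) + 14) = 29*(12 + 14) = 29*26 = 754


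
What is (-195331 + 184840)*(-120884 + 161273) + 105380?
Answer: -423615619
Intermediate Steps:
(-195331 + 184840)*(-120884 + 161273) + 105380 = -10491*40389 + 105380 = -423720999 + 105380 = -423615619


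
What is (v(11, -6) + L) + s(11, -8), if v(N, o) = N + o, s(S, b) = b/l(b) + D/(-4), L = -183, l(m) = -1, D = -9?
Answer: -671/4 ≈ -167.75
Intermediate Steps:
s(S, b) = 9/4 - b (s(S, b) = b/(-1) - 9/(-4) = b*(-1) - 9*(-¼) = -b + 9/4 = 9/4 - b)
(v(11, -6) + L) + s(11, -8) = ((11 - 6) - 183) + (9/4 - 1*(-8)) = (5 - 183) + (9/4 + 8) = -178 + 41/4 = -671/4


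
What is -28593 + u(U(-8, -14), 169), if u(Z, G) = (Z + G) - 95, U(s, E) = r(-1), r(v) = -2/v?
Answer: -28517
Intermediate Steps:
U(s, E) = 2 (U(s, E) = -2/(-1) = -2*(-1) = 2)
u(Z, G) = -95 + G + Z (u(Z, G) = (G + Z) - 95 = -95 + G + Z)
-28593 + u(U(-8, -14), 169) = -28593 + (-95 + 169 + 2) = -28593 + 76 = -28517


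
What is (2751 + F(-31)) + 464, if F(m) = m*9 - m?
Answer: 2967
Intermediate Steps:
F(m) = 8*m (F(m) = 9*m - m = 8*m)
(2751 + F(-31)) + 464 = (2751 + 8*(-31)) + 464 = (2751 - 248) + 464 = 2503 + 464 = 2967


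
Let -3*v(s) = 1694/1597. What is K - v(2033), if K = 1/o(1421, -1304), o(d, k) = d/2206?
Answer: 12976120/6808011 ≈ 1.9060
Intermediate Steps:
o(d, k) = d/2206 (o(d, k) = d*(1/2206) = d/2206)
K = 2206/1421 (K = 1/((1/2206)*1421) = 1/(1421/2206) = 2206/1421 ≈ 1.5524)
v(s) = -1694/4791 (v(s) = -1694/(3*1597) = -⅓*1694/1597 = -1694/4791)
K - v(2033) = 2206/1421 - 1*(-1694/4791) = 2206/1421 + 1694/4791 = 12976120/6808011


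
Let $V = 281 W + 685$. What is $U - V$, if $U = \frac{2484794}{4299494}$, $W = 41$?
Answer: $- \frac{26238569485}{2149747} \approx -12205.0$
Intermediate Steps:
$V = 12206$ ($V = 281 \cdot 41 + 685 = 11521 + 685 = 12206$)
$U = \frac{1242397}{2149747}$ ($U = 2484794 \cdot \frac{1}{4299494} = \frac{1242397}{2149747} \approx 0.57793$)
$U - V = \frac{1242397}{2149747} - 12206 = - \frac{26238569485}{2149747}$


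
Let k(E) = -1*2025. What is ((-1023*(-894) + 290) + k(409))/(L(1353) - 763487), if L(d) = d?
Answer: -912827/762134 ≈ -1.1977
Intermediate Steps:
k(E) = -2025
((-1023*(-894) + 290) + k(409))/(L(1353) - 763487) = ((-1023*(-894) + 290) - 2025)/(1353 - 763487) = ((914562 + 290) - 2025)/(-762134) = (914852 - 2025)*(-1/762134) = 912827*(-1/762134) = -912827/762134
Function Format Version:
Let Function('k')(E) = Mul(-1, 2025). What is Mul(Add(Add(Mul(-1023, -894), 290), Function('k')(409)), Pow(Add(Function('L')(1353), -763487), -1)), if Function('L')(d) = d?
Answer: Rational(-912827, 762134) ≈ -1.1977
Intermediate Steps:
Function('k')(E) = -2025
Mul(Add(Add(Mul(-1023, -894), 290), Function('k')(409)), Pow(Add(Function('L')(1353), -763487), -1)) = Mul(Add(Add(Mul(-1023, -894), 290), -2025), Pow(Add(1353, -763487), -1)) = Mul(Add(Add(914562, 290), -2025), Pow(-762134, -1)) = Mul(Add(914852, -2025), Rational(-1, 762134)) = Mul(912827, Rational(-1, 762134)) = Rational(-912827, 762134)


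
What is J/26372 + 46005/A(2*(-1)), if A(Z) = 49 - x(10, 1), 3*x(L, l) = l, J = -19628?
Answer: 909216473/962578 ≈ 944.56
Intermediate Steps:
x(L, l) = l/3
A(Z) = 146/3 (A(Z) = 49 - 1/3 = 146/3)
J/26372 + 46005/A(2*(-1)) = -19628/26372 + 46005/(146/3) = -19628*1/26372 + 46005*(3/146) = -4907/6593 + 138015/146 = 909216473/962578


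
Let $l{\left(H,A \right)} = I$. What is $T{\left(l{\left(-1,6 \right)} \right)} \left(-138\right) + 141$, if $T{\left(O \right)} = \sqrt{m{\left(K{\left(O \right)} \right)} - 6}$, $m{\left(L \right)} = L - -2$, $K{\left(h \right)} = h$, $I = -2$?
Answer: $141 - 138 i \sqrt{6} \approx 141.0 - 338.03 i$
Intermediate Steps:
$l{\left(H,A \right)} = -2$
$m{\left(L \right)} = 2 + L$ ($m{\left(L \right)} = L + 2 = 2 + L$)
$T{\left(O \right)} = \sqrt{-4 + O}$ ($T{\left(O \right)} = \sqrt{\left(2 + O\right) - 6} = \sqrt{-4 + O}$)
$T{\left(l{\left(-1,6 \right)} \right)} \left(-138\right) + 141 = \sqrt{-4 - 2} \left(-138\right) + 141 = \sqrt{-6} \left(-138\right) + 141 = i \sqrt{6} \left(-138\right) + 141 = - 138 i \sqrt{6} + 141 = 141 - 138 i \sqrt{6}$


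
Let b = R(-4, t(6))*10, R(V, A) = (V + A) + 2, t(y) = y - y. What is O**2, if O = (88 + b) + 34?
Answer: 10404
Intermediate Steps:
t(y) = 0
R(V, A) = 2 + A + V (R(V, A) = (A + V) + 2 = 2 + A + V)
b = -20 (b = (2 + 0 - 4)*10 = -2*10 = -20)
O = 102 (O = (88 - 20) + 34 = 68 + 34 = 102)
O**2 = 102**2 = 10404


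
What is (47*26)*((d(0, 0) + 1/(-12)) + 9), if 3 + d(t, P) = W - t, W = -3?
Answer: 21385/6 ≈ 3564.2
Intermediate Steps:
d(t, P) = -6 - t (d(t, P) = -3 + (-3 - t) = -6 - t)
(47*26)*((d(0, 0) + 1/(-12)) + 9) = (47*26)*(((-6 - 1*0) + 1/(-12)) + 9) = 1222*(((-6 + 0) - 1/12) + 9) = 1222*((-6 - 1/12) + 9) = 1222*(-73/12 + 9) = 1222*(35/12) = 21385/6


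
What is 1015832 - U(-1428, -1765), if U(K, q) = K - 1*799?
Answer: 1018059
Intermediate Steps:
U(K, q) = -799 + K (U(K, q) = K - 799 = -799 + K)
1015832 - U(-1428, -1765) = 1015832 - (-799 - 1428) = 1015832 - 1*(-2227) = 1015832 + 2227 = 1018059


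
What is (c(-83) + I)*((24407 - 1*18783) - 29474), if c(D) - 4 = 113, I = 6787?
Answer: -164660400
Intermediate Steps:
c(D) = 117 (c(D) = 4 + 113 = 117)
(c(-83) + I)*((24407 - 1*18783) - 29474) = (117 + 6787)*((24407 - 1*18783) - 29474) = 6904*((24407 - 18783) - 29474) = 6904*(5624 - 29474) = 6904*(-23850) = -164660400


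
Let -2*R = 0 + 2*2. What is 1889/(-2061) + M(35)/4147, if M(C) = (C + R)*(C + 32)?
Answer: -297892/776997 ≈ -0.38339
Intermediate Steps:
R = -2 (R = -(0 + 2*2)/2 = -(0 + 4)/2 = -1/2*4 = -2)
M(C) = (-2 + C)*(32 + C) (M(C) = (C - 2)*(C + 32) = (-2 + C)*(32 + C))
1889/(-2061) + M(35)/4147 = 1889/(-2061) + (-64 + 35**2 + 30*35)/4147 = 1889*(-1/2061) + (-64 + 1225 + 1050)*(1/4147) = -1889/2061 + 2211*(1/4147) = -1889/2061 + 201/377 = -297892/776997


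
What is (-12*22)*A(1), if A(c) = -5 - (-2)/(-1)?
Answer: 1848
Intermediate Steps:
A(c) = -7 (A(c) = -5 - (-2)*(-1) = -5 - 2*1 = -5 - 2 = -7)
(-12*22)*A(1) = -12*22*(-7) = -264*(-7) = 1848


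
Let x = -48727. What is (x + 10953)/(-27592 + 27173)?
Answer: 37774/419 ≈ 90.153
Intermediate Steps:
(x + 10953)/(-27592 + 27173) = (-48727 + 10953)/(-27592 + 27173) = -37774/(-419) = -37774*(-1/419) = 37774/419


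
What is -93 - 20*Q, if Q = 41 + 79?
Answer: -2493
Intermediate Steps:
Q = 120
-93 - 20*Q = -93 - 20*120 = -93 - 2400 = -2493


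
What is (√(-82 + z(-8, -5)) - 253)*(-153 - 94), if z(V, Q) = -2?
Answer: 62491 - 494*I*√21 ≈ 62491.0 - 2263.8*I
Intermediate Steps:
(√(-82 + z(-8, -5)) - 253)*(-153 - 94) = (√(-82 - 2) - 253)*(-153 - 94) = (√(-84) - 253)*(-247) = (2*I*√21 - 253)*(-247) = (-253 + 2*I*√21)*(-247) = 62491 - 494*I*√21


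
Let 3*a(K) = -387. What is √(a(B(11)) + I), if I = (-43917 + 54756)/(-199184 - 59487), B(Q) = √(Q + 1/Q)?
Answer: 3*I*√19578871338/36953 ≈ 11.36*I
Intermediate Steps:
a(K) = -129 (a(K) = (⅓)*(-387) = -129)
I = -10839/258671 (I = 10839/(-258671) = 10839*(-1/258671) = -10839/258671 ≈ -0.041903)
√(a(B(11)) + I) = √(-129 - 10839/258671) = √(-33379398/258671) = 3*I*√19578871338/36953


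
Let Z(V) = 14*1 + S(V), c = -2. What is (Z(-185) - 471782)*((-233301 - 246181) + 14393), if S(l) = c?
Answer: 219415037530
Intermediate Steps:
S(l) = -2
Z(V) = 12 (Z(V) = 14*1 - 2 = 14 - 2 = 12)
(Z(-185) - 471782)*((-233301 - 246181) + 14393) = (12 - 471782)*((-233301 - 246181) + 14393) = -471770*(-479482 + 14393) = -471770*(-465089) = 219415037530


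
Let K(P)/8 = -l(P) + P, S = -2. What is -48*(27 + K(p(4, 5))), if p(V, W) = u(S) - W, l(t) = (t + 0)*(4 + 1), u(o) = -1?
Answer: -10512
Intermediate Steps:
l(t) = 5*t (l(t) = t*5 = 5*t)
p(V, W) = -1 - W
K(P) = -32*P (K(P) = 8*(-5*P + P) = 8*(-4*P) = -32*P)
-48*(27 + K(p(4, 5))) = -48*(27 - 32*(-1 - 1*5)) = -48*(27 - 32*(-1 - 5)) = -48*(27 - 32*(-6)) = -48*(27 + 192) = -48*219 = -10512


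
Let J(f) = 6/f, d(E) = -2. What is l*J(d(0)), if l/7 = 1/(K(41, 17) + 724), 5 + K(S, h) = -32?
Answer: -7/229 ≈ -0.030568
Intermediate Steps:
K(S, h) = -37 (K(S, h) = -5 - 32 = -37)
l = 7/687 (l = 7/(-37 + 724) = 7/687 ≈ 0.010189)
l*J(d(0)) = 7*(6/(-2))/687 = 7*(6*(-1/2))/687 = (7/687)*(-3) = -7/229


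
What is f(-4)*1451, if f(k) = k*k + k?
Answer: 17412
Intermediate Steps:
f(k) = k + k² (f(k) = k² + k = k + k²)
f(-4)*1451 = -4*(1 - 4)*1451 = -4*(-3)*1451 = 12*1451 = 17412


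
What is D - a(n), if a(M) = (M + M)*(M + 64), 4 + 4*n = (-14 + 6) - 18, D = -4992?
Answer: -8289/2 ≈ -4144.5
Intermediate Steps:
n = -15/2 (n = -1 + ((-14 + 6) - 18)/4 = -1 + (-8 - 18)/4 = -1 + (¼)*(-26) = -1 - 13/2 = -15/2 ≈ -7.5000)
a(M) = 2*M*(64 + M) (a(M) = (2*M)*(64 + M) = 2*M*(64 + M))
D - a(n) = -4992 - 2*(-15)*(64 - 15/2)/2 = -4992 - 2*(-15)*113/(2*2) = -4992 - 1*(-1695/2) = -4992 + 1695/2 = -8289/2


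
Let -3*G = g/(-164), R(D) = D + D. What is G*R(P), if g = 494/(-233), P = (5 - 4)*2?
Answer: -494/28659 ≈ -0.017237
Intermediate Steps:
P = 2 (P = 1*2 = 2)
g = -494/233 (g = 494*(-1/233) = -494/233 ≈ -2.1202)
R(D) = 2*D
G = -247/57318 (G = -(-494)/(699*(-164)) = -(-494)*(-1)/(699*164) = -1/3*247/19106 = -247/57318 ≈ -0.0043093)
G*R(P) = -247*2/28659 = -247/57318*4 = -494/28659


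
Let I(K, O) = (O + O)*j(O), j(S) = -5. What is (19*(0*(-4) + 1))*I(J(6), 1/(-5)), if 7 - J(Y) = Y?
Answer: 38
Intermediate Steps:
J(Y) = 7 - Y
I(K, O) = -10*O (I(K, O) = (O + O)*(-5) = (2*O)*(-5) = -10*O)
(19*(0*(-4) + 1))*I(J(6), 1/(-5)) = (19*(0*(-4) + 1))*(-10/(-5)) = (19*(0 + 1))*(-10*(-1/5)) = (19*1)*2 = 19*2 = 38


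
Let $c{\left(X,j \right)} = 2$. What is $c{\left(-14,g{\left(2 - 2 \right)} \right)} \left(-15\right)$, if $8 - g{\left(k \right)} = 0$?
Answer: $-30$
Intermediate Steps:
$g{\left(k \right)} = 8$ ($g{\left(k \right)} = 8 - 0 = 8 + 0 = 8$)
$c{\left(-14,g{\left(2 - 2 \right)} \right)} \left(-15\right) = 2 \left(-15\right) = -30$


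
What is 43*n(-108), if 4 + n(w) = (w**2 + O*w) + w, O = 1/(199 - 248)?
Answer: 24344708/49 ≈ 4.9683e+5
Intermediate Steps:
O = -1/49 (O = 1/(-49) = -1/49 ≈ -0.020408)
n(w) = -4 + w**2 + 48*w/49 (n(w) = -4 + ((w**2 - w/49) + w) = -4 + (w**2 + 48*w/49) = -4 + w**2 + 48*w/49)
43*n(-108) = 43*(-4 + (-108)**2 + (48/49)*(-108)) = 43*(-4 + 11664 - 5184/49) = 43*(566156/49) = 24344708/49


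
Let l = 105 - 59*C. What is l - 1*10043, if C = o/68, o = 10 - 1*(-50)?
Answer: -169831/17 ≈ -9990.1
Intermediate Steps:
o = 60 (o = 10 + 50 = 60)
C = 15/17 (C = 60/68 = 60*(1/68) = 15/17 ≈ 0.88235)
l = 900/17 (l = 105 - 59*15/17 = 105 - 885/17 = 900/17 ≈ 52.941)
l - 1*10043 = 900/17 - 1*10043 = 900/17 - 10043 = -169831/17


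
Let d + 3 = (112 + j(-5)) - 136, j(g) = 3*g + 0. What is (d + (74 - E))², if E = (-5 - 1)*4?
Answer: 3136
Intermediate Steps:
E = -24 (E = -6*4 = -24)
j(g) = 3*g
d = -42 (d = -3 + ((112 + 3*(-5)) - 136) = -3 + ((112 - 15) - 136) = -3 + (97 - 136) = -3 - 39 = -42)
(d + (74 - E))² = (-42 + (74 - 1*(-24)))² = (-42 + (74 + 24))² = (-42 + 98)² = 56² = 3136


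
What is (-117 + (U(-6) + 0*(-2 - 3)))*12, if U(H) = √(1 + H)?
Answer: -1404 + 12*I*√5 ≈ -1404.0 + 26.833*I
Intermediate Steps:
(-117 + (U(-6) + 0*(-2 - 3)))*12 = (-117 + (√(1 - 6) + 0*(-2 - 3)))*12 = (-117 + (√(-5) + 0*(-5)))*12 = (-117 + (I*√5 + 0))*12 = (-117 + I*√5)*12 = -1404 + 12*I*√5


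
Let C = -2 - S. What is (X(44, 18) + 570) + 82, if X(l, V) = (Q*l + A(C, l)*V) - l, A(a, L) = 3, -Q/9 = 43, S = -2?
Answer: -16366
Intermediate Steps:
Q = -387 (Q = -9*43 = -387)
C = 0 (C = -2 - 1*(-2) = -2 + 2 = 0)
X(l, V) = -388*l + 3*V (X(l, V) = (-387*l + 3*V) - l = -388*l + 3*V)
(X(44, 18) + 570) + 82 = ((-388*44 + 3*18) + 570) + 82 = ((-17072 + 54) + 570) + 82 = (-17018 + 570) + 82 = -16448 + 82 = -16366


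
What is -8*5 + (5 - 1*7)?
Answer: -42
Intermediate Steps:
-8*5 + (5 - 1*7) = -40 + (5 - 7) = -40 - 2 = -42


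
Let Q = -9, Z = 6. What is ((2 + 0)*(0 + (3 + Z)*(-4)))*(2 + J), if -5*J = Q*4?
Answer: -3312/5 ≈ -662.40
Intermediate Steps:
J = 36/5 (J = -(-9)*4/5 = -1/5*(-36) = 36/5 ≈ 7.2000)
((2 + 0)*(0 + (3 + Z)*(-4)))*(2 + J) = ((2 + 0)*(0 + (3 + 6)*(-4)))*(2 + 36/5) = (2*(0 + 9*(-4)))*(46/5) = (2*(0 - 36))*(46/5) = (2*(-36))*(46/5) = -72*46/5 = -3312/5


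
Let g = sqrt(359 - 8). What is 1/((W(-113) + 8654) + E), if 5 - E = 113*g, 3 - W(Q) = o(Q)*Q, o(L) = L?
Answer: -1369/4128510 + 113*sqrt(39)/4128510 ≈ -0.00016067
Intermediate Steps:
g = 3*sqrt(39) (g = sqrt(351) = 3*sqrt(39) ≈ 18.735)
W(Q) = 3 - Q**2 (W(Q) = 3 - Q*Q = 3 - Q**2)
E = 5 - 339*sqrt(39) (E = 5 - 113*3*sqrt(39) = 5 - 339*sqrt(39) ≈ -2112.1)
1/((W(-113) + 8654) + E) = 1/(((3 - 1*(-113)**2) + 8654) + (5 - 339*sqrt(39))) = 1/(((3 - 1*12769) + 8654) + (5 - 339*sqrt(39))) = 1/(((3 - 12769) + 8654) + (5 - 339*sqrt(39))) = 1/((-12766 + 8654) + (5 - 339*sqrt(39))) = 1/(-4112 + (5 - 339*sqrt(39))) = 1/(-4107 - 339*sqrt(39))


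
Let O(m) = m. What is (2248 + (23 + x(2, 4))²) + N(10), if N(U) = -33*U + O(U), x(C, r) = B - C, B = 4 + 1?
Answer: 2604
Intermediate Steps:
B = 5
x(C, r) = 5 - C
N(U) = -32*U (N(U) = -33*U + U = -32*U)
(2248 + (23 + x(2, 4))²) + N(10) = (2248 + (23 + (5 - 1*2))²) - 32*10 = (2248 + (23 + (5 - 2))²) - 320 = (2248 + (23 + 3)²) - 320 = (2248 + 26²) - 320 = (2248 + 676) - 320 = 2924 - 320 = 2604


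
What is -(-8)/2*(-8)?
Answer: -32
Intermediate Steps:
-(-8)/2*(-8) = -1*(-4)*(-8) = 4*(-8) = -32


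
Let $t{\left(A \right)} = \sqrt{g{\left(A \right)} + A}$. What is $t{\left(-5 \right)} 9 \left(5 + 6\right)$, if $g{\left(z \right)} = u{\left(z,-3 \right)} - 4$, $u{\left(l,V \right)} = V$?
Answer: $198 i \sqrt{3} \approx 342.95 i$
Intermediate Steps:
$g{\left(z \right)} = -7$ ($g{\left(z \right)} = -3 - 4 = -7$)
$t{\left(A \right)} = \sqrt{-7 + A}$
$t{\left(-5 \right)} 9 \left(5 + 6\right) = \sqrt{-7 - 5} \cdot 9 \left(5 + 6\right) = \sqrt{-12} \cdot 9 \cdot 11 = 2 i \sqrt{3} \cdot 9 \cdot 11 = 18 i \sqrt{3} \cdot 11 = 198 i \sqrt{3}$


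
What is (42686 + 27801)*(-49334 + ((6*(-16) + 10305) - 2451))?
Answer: -2930567512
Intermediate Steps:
(42686 + 27801)*(-49334 + ((6*(-16) + 10305) - 2451)) = 70487*(-49334 + ((-96 + 10305) - 2451)) = 70487*(-49334 + (10209 - 2451)) = 70487*(-49334 + 7758) = 70487*(-41576) = -2930567512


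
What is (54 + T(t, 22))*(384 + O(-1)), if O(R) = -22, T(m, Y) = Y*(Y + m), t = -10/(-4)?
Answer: 214666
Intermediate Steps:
t = 5/2 (t = -10*(-¼) = 5/2 ≈ 2.5000)
(54 + T(t, 22))*(384 + O(-1)) = (54 + 22*(22 + 5/2))*(384 - 22) = (54 + 22*(49/2))*362 = (54 + 539)*362 = 593*362 = 214666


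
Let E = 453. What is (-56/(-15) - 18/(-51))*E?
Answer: 157342/85 ≈ 1851.1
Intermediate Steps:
(-56/(-15) - 18/(-51))*E = (-56/(-15) - 18/(-51))*453 = (-56*(-1/15) - 18*(-1/51))*453 = (56/15 + 6/17)*453 = (1042/255)*453 = 157342/85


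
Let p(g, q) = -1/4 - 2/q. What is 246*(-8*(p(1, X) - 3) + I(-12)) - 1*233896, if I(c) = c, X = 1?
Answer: -226516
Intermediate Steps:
p(g, q) = -¼ - 2/q (p(g, q) = -1*¼ - 2/q = -¼ - 2/q)
246*(-8*(p(1, X) - 3) + I(-12)) - 1*233896 = 246*(-8*((¼)*(-8 - 1*1)/1 - 3) - 12) - 1*233896 = 246*(-8*((¼)*1*(-8 - 1) - 3) - 12) - 233896 = 246*(-8*((¼)*1*(-9) - 3) - 12) - 233896 = 246*(-8*(-9/4 - 3) - 12) - 233896 = 246*(-8*(-21/4) - 12) - 233896 = 246*(42 - 12) - 233896 = 246*30 - 233896 = 7380 - 233896 = -226516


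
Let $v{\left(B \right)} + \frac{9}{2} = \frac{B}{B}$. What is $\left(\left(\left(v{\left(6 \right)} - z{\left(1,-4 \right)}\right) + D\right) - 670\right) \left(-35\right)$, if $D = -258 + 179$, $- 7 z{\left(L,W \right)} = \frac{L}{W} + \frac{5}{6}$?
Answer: $\frac{316015}{12} \approx 26335.0$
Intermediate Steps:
$z{\left(L,W \right)} = - \frac{5}{42} - \frac{L}{7 W}$ ($z{\left(L,W \right)} = - \frac{\frac{L}{W} + \frac{5}{6}}{7} = - \frac{\frac{5}{6} + \frac{L}{W}}{7} = - \frac{5}{42} - \frac{L}{7 W}$)
$v{\left(B \right)} = - \frac{7}{2}$ ($v{\left(B \right)} = - \frac{9}{2} + \frac{B}{B} = - \frac{9}{2} + 1 = - \frac{7}{2}$)
$D = -79$
$\left(\left(\left(v{\left(6 \right)} - z{\left(1,-4 \right)}\right) + D\right) - 670\right) \left(-35\right) = \left(\left(\left(- \frac{7}{2} - \left(- \frac{5}{42} - \frac{1}{7 \left(-4\right)}\right)\right) - 79\right) - 670\right) \left(-35\right) = \left(\left(\left(- \frac{7}{2} - \left(- \frac{5}{42} - \frac{1}{7} \left(- \frac{1}{4}\right)\right)\right) - 79\right) - 670\right) \left(-35\right) = \left(\left(\left(- \frac{7}{2} - \left(- \frac{5}{42} + \frac{1}{28}\right)\right) - 79\right) - 670\right) \left(-35\right) = \left(\left(\left(- \frac{7}{2} - - \frac{1}{12}\right) - 79\right) - 670\right) \left(-35\right) = \left(\left(\left(- \frac{7}{2} + \frac{1}{12}\right) - 79\right) - 670\right) \left(-35\right) = \left(\left(- \frac{41}{12} - 79\right) - 670\right) \left(-35\right) = \left(- \frac{989}{12} - 670\right) \left(-35\right) = \left(- \frac{9029}{12}\right) \left(-35\right) = \frac{316015}{12}$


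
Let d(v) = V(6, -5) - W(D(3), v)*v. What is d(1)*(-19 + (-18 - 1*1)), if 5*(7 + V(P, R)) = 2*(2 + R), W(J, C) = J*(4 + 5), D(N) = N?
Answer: 6688/5 ≈ 1337.6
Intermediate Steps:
W(J, C) = 9*J (W(J, C) = J*9 = 9*J)
V(P, R) = -31/5 + 2*R/5 (V(P, R) = -7 + (2*(2 + R))/5 = -7 + (4 + 2*R)/5 = -7 + (⅘ + 2*R/5) = -31/5 + 2*R/5)
d(v) = -41/5 - 27*v (d(v) = (-31/5 + (⅖)*(-5)) - 9*3*v = (-31/5 - 2) - 27*v = -41/5 - 27*v)
d(1)*(-19 + (-18 - 1*1)) = (-41/5 - 27*1)*(-19 + (-18 - 1*1)) = (-41/5 - 27)*(-19 + (-18 - 1)) = -176*(-19 - 19)/5 = -176/5*(-38) = 6688/5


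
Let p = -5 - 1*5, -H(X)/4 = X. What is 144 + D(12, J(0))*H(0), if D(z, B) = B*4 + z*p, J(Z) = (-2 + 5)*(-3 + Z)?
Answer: 144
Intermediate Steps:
H(X) = -4*X
p = -10 (p = -5 - 5 = -10)
J(Z) = -9 + 3*Z (J(Z) = 3*(-3 + Z) = -9 + 3*Z)
D(z, B) = -10*z + 4*B (D(z, B) = B*4 + z*(-10) = 4*B - 10*z = -10*z + 4*B)
144 + D(12, J(0))*H(0) = 144 + (-10*12 + 4*(-9 + 3*0))*(-4*0) = 144 + (-120 + 4*(-9 + 0))*0 = 144 + (-120 + 4*(-9))*0 = 144 + (-120 - 36)*0 = 144 - 156*0 = 144 + 0 = 144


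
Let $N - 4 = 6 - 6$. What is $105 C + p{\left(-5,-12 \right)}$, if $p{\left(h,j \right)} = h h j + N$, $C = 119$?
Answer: $12199$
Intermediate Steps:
$N = 4$ ($N = 4 + \left(6 - 6\right) = 4 + 0 = 4$)
$p{\left(h,j \right)} = 4 + j h^{2}$ ($p{\left(h,j \right)} = h h j + 4 = h^{2} j + 4 = j h^{2} + 4 = 4 + j h^{2}$)
$105 C + p{\left(-5,-12 \right)} = 105 \cdot 119 + \left(4 - 12 \left(-5\right)^{2}\right) = 12495 + \left(4 - 300\right) = 12495 - 296 = 12199$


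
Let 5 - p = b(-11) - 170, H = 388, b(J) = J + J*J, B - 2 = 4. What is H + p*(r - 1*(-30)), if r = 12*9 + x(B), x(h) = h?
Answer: 9748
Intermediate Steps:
B = 6 (B = 2 + 4 = 6)
b(J) = J + J²
r = 114 (r = 12*9 + 6 = 108 + 6 = 114)
p = 65 (p = 5 - (-11*(1 - 11) - 170) = 5 - (-11*(-10) - 170) = 5 - (110 - 170) = 5 - 1*(-60) = 5 + 60 = 65)
H + p*(r - 1*(-30)) = 388 + 65*(114 - 1*(-30)) = 388 + 65*(114 + 30) = 388 + 65*144 = 388 + 9360 = 9748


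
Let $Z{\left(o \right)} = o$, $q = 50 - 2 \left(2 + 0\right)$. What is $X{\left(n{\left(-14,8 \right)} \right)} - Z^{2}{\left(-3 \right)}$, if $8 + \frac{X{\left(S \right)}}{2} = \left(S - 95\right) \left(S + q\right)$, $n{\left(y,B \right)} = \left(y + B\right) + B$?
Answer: $-8953$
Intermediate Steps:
$n{\left(y,B \right)} = y + 2 B$ ($n{\left(y,B \right)} = \left(B + y\right) + B = y + 2 B$)
$q = 46$ ($q = 50 - 4 = 46$)
$X{\left(S \right)} = -16 + 2 \left(-95 + S\right) \left(46 + S\right)$ ($X{\left(S \right)} = -16 + 2 \left(S - 95\right) \left(S + 46\right) = -16 + 2 \left(-95 + S\right) \left(46 + S\right)$)
$X{\left(n{\left(-14,8 \right)} \right)} - Z^{2}{\left(-3 \right)} = \left(-8756 - 98 \left(-14 + 2 \cdot 8\right) + 2 \left(-14 + 2 \cdot 8\right)^{2}\right) - \left(-3\right)^{2} = \left(-8756 - 98 \left(-14 + 16\right) + 2 \left(-14 + 16\right)^{2}\right) - 9 = \left(-8756 - 196 + 2 \cdot 2^{2}\right) - 9 = \left(-8756 - 196 + 2 \cdot 4\right) - 9 = \left(-8756 - 196 + 8\right) - 9 = -8944 - 9 = -8953$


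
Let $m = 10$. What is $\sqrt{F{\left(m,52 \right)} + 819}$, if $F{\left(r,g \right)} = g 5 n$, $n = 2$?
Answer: $\sqrt{1339} \approx 36.592$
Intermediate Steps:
$F{\left(r,g \right)} = 10 g$ ($F{\left(r,g \right)} = g 5 \cdot 2 = 5 g 2 = 10 g$)
$\sqrt{F{\left(m,52 \right)} + 819} = \sqrt{10 \cdot 52 + 819} = \sqrt{520 + 819} = \sqrt{1339}$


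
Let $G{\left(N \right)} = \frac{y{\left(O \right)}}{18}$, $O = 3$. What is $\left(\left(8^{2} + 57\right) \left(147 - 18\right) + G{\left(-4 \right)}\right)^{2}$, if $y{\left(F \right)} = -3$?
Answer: $\frac{8770884409}{36} \approx 2.4364 \cdot 10^{8}$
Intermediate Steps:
$G{\left(N \right)} = - \frac{1}{6}$ ($G{\left(N \right)} = - \frac{3}{18} = \left(-3\right) \frac{1}{18} = - \frac{1}{6}$)
$\left(\left(8^{2} + 57\right) \left(147 - 18\right) + G{\left(-4 \right)}\right)^{2} = \left(\left(8^{2} + 57\right) \left(147 - 18\right) - \frac{1}{6}\right)^{2} = \left(\left(64 + 57\right) 129 - \frac{1}{6}\right)^{2} = \left(121 \cdot 129 - \frac{1}{6}\right)^{2} = \left(15609 - \frac{1}{6}\right)^{2} = \left(\frac{93653}{6}\right)^{2} = \frac{8770884409}{36}$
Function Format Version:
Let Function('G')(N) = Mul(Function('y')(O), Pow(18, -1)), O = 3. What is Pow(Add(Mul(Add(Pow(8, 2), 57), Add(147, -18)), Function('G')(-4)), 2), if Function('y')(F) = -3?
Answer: Rational(8770884409, 36) ≈ 2.4364e+8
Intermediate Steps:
Function('G')(N) = Rational(-1, 6) (Function('G')(N) = Mul(-3, Pow(18, -1)) = Mul(-3, Rational(1, 18)) = Rational(-1, 6))
Pow(Add(Mul(Add(Pow(8, 2), 57), Add(147, -18)), Function('G')(-4)), 2) = Pow(Add(Mul(Add(Pow(8, 2), 57), Add(147, -18)), Rational(-1, 6)), 2) = Pow(Add(Mul(Add(64, 57), 129), Rational(-1, 6)), 2) = Pow(Add(Mul(121, 129), Rational(-1, 6)), 2) = Pow(Add(15609, Rational(-1, 6)), 2) = Pow(Rational(93653, 6), 2) = Rational(8770884409, 36)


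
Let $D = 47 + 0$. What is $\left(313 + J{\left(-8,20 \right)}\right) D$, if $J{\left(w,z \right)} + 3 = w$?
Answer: $14194$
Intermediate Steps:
$D = 47$
$J{\left(w,z \right)} = -3 + w$
$\left(313 + J{\left(-8,20 \right)}\right) D = \left(313 - 11\right) 47 = 302 \cdot 47 = 14194$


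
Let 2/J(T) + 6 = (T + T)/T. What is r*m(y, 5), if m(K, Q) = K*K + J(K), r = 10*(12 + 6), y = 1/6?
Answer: -85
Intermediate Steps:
y = ⅙ ≈ 0.16667
r = 180 (r = 10*18 = 180)
J(T) = -½ (J(T) = 2/(-6 + (T + T)/T) = 2/(-6 + (2*T)/T) = 2/(-6 + 2) = 2/(-4) = 2*(-¼) = -½)
m(K, Q) = -½ + K² (m(K, Q) = K*K - ½ = K² - ½ = -½ + K²)
r*m(y, 5) = 180*(-½ + (⅙)²) = 180*(-½ + 1/36) = 180*(-17/36) = -85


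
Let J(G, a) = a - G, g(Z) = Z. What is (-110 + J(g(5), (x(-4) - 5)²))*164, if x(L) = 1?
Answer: -16236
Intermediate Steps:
(-110 + J(g(5), (x(-4) - 5)²))*164 = (-110 + ((1 - 5)² - 1*5))*164 = (-110 + ((-4)² - 5))*164 = (-110 + (16 - 5))*164 = (-110 + 11)*164 = -99*164 = -16236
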